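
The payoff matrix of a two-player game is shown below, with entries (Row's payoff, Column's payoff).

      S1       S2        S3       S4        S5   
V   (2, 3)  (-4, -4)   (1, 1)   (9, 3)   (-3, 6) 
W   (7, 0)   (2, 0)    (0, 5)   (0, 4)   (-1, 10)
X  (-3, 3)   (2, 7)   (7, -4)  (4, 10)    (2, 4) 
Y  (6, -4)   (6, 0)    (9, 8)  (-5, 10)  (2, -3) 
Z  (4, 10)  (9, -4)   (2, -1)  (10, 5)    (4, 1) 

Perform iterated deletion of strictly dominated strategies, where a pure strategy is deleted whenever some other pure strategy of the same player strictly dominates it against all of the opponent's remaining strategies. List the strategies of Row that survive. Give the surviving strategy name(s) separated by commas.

W, X, Y, Z

For Row, Z strictly dominates V on the remaining columns (S1: 4>2, S2: 9>-4, S3: 2>1, S4: 10>9, S5: 4>-3); eliminate V.
Column S2 is eliminated: S4 beats it against every remaining row (W: 4>0, X: 10>7, Y: 10>0, Z: 5>-4).
Among the remaining strategies, none is strictly dominated by another pure strategy of the same player, so the elimination stops.
Surviving strategies — Row: {W, X, Y, Z}; Column: {S1, S3, S4, S5}.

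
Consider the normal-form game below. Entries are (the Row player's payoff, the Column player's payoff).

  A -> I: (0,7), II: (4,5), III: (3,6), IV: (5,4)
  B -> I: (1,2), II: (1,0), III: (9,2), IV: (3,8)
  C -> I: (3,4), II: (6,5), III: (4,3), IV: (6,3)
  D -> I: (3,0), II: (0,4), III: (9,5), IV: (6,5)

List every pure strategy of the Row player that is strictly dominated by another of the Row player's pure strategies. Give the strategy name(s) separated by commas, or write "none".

A is strictly dominated by C (I: 3>0, II: 6>4, III: 4>3, IV: 6>5).
B is not dominated — it holds its own against A at I (1>0); C at III (9>4); D at II (1>0).
C: no other strategy beats it everywhere (A at I (3>0); B at I (3>1); D at I (3=3)).
Nothing dominates D: A at I (3>0); B at I (3>1); C at I (3=3).

A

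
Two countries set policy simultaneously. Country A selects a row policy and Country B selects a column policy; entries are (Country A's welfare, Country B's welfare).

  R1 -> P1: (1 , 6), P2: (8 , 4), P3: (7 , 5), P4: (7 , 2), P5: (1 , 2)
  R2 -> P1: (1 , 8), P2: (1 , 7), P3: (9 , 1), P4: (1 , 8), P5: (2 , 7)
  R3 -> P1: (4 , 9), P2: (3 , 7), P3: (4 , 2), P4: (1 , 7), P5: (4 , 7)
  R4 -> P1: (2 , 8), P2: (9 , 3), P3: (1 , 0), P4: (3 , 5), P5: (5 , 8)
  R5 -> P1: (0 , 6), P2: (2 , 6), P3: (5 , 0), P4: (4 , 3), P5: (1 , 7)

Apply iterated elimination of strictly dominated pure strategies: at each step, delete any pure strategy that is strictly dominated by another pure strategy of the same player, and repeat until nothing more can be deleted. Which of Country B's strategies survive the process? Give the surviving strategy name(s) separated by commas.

P1, P5

Country B's strategy P3 is strictly dominated by P1 (R1: 6>5, R2: 8>1, R3: 9>2, R4: 8>0, R5: 6>0) and is removed.
Country A's strategy R2 is strictly dominated by R4 (P1: 2>1, P2: 9>1, P4: 3>1, P5: 5>2) and is removed.
For Country B, P1 strictly dominates P4 on the remaining rows (R1: 6>2, R3: 9>7, R4: 8>5, R5: 6>3); eliminate P4.
Row R1 is eliminated: R4 beats it against every remaining column (P1: 2>1, P2: 9>8, P5: 5>1).
Row R5 is eliminated: R3 beats it against every remaining column (P1: 4>0, P2: 3>2, P5: 4>1).
For Country B, P1 strictly dominates P2 on the remaining rows (R3: 9>7, R4: 8>3); eliminate P2.
Among the remaining strategies, none is strictly dominated by another pure strategy of the same player, so the elimination stops.
Surviving strategies — Country A: {R3, R4}; Country B: {P1, P5}.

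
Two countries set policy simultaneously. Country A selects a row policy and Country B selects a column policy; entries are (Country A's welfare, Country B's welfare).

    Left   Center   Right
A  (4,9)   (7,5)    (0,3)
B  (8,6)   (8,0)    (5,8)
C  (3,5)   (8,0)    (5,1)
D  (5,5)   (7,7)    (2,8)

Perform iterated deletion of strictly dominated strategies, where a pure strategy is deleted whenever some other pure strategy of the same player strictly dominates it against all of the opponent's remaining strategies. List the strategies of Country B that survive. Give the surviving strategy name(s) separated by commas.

For Country A, B strictly dominates A on the remaining columns (Left: 8>4, Center: 8>7, Right: 5>0); eliminate A.
Row D is eliminated: B beats it against every remaining column (Left: 8>5, Center: 8>7, Right: 5>2).
Column Center is eliminated: Left beats it against every remaining row (B: 6>0, C: 5>0).
Among the remaining strategies, none is strictly dominated by another pure strategy of the same player, so the elimination stops.
Surviving strategies — Country A: {B, C}; Country B: {Left, Right}.

Left, Right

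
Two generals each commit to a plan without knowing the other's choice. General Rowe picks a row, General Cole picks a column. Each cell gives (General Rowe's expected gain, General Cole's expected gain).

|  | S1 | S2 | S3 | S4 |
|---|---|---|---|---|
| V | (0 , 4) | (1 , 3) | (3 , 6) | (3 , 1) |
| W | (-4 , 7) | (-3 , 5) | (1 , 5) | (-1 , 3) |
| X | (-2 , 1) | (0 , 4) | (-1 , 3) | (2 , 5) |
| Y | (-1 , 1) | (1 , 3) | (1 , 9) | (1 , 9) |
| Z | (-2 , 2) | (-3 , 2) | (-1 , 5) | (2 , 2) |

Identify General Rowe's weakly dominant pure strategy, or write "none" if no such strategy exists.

V vs W: S1: 0>-4, S2: 1>-3, S3: 3>1, S4: 3>-1.
V vs X: S1: 0>-2, S2: 1>0, S3: 3>-1, S4: 3>2.
V vs Y: S1: 0>-1, S2: 1=1, S3: 3>1, S4: 3>1.
V vs Z: S1: 0>-2, S2: 1>-3, S3: 3>-1, S4: 3>2.
V is at least as good as every other strategy against every opponent action, so it is weakly dominant.

V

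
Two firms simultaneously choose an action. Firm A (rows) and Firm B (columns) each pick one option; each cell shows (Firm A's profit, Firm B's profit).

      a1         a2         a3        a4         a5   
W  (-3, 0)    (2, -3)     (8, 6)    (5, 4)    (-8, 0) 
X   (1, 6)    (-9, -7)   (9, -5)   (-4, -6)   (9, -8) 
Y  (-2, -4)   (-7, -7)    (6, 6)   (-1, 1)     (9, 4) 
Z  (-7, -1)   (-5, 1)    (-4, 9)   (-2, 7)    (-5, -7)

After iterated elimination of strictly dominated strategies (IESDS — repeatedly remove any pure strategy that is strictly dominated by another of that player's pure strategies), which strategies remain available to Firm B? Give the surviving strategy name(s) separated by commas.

Firm B's strategy a2 is strictly dominated by a3 (W: 6>-3, X: -5>-7, Y: 6>-7, Z: 9>1) and is removed.
Row Z is eliminated: Y beats it against every remaining column (a1: -2>-7, a3: 6>-4, a4: -1>-2, a5: 9>-5).
Column a4 is eliminated: a3 beats it against every remaining row (W: 6>4, X: -5>-6, Y: 6>1).
Firm A's strategy W is strictly dominated by X (a1: 1>-3, a3: 9>8, a5: 9>-8) and is removed.
Firm B's strategy a5 is strictly dominated by a3 (X: -5>-8, Y: 6>4) and is removed.
Firm A's strategy Y is strictly dominated by X (a1: 1>-2, a3: 9>6) and is removed.
Firm B's strategy a3 is strictly dominated by a1 (X: 6>-5) and is removed.
Among the remaining strategies, none is strictly dominated by another pure strategy of the same player, so the elimination stops.
Surviving strategies — Firm A: {X}; Firm B: {a1}.

a1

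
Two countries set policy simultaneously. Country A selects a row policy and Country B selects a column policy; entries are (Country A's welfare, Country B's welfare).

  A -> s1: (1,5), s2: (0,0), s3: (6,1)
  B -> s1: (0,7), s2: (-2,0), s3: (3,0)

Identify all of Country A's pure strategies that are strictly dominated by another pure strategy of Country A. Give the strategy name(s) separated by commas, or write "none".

B

A is not dominated — it holds its own against B at s1 (1>0).
B is strictly dominated by A (s1: 1>0, s2: 0>-2, s3: 6>3).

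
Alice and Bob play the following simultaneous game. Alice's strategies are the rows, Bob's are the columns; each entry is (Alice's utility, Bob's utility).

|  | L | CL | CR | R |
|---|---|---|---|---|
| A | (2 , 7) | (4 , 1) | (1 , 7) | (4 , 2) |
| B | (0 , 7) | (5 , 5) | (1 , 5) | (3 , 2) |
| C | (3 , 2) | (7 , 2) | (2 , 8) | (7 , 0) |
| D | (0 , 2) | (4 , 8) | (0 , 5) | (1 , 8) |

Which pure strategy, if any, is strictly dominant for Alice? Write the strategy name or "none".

C

C vs A: L: 3>2, CL: 7>4, CR: 2>1, R: 7>4.
C vs B: L: 3>0, CL: 7>5, CR: 2>1, R: 7>3.
C vs D: L: 3>0, CL: 7>4, CR: 2>0, R: 7>1.
C strictly beats every other strategy against every opponent action, so it is strictly dominant.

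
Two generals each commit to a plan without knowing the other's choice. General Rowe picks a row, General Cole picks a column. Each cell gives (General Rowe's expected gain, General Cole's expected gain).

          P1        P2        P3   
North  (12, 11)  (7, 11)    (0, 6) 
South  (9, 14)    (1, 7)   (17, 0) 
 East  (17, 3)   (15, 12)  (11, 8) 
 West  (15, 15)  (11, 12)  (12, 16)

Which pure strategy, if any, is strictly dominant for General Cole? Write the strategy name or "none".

none

P1 fails to dominate P2 at North (11=11).
P2 fails to dominate P1 at North (11=11).
P3 fails to dominate P1 at North (6<11).
No single strategy dominates all the others.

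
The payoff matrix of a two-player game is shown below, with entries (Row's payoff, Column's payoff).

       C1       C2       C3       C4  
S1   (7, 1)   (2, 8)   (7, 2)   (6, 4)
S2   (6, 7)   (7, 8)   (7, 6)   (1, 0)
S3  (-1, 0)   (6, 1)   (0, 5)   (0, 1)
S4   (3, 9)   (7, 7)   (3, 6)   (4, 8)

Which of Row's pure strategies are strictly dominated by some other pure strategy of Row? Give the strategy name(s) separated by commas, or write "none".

S1: no other strategy beats it everywhere (S2 at C1 (7>6); S3 at C1 (7>-1); S4 at C1 (7>3)).
S2 is not dominated — it holds its own against S1 at C2 (7>2); S3 at C1 (6>-1); S4 at C1 (6>3).
S3: dominated, since S2 does at least as well everywhere (C1: 6>-1, C2: 7>6, C3: 7>0, C4: 1>0).
S4: no other strategy beats it everywhere (S1 at C2 (7>2); S2 at C2 (7=7); S3 at C1 (3>-1)).

S3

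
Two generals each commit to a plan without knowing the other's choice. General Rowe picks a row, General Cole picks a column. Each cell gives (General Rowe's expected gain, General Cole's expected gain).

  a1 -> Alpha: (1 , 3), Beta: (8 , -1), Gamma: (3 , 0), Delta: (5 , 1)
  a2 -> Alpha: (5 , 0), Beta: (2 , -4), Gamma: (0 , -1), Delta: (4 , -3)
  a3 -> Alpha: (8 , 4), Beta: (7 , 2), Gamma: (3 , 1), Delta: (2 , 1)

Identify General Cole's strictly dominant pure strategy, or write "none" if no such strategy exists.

Alpha vs Beta: a1: 3>-1, a2: 0>-4, a3: 4>2.
Alpha vs Gamma: a1: 3>0, a2: 0>-1, a3: 4>1.
Alpha vs Delta: a1: 3>1, a2: 0>-3, a3: 4>1.
Alpha strictly beats every other strategy against every opponent action, so it is strictly dominant.

Alpha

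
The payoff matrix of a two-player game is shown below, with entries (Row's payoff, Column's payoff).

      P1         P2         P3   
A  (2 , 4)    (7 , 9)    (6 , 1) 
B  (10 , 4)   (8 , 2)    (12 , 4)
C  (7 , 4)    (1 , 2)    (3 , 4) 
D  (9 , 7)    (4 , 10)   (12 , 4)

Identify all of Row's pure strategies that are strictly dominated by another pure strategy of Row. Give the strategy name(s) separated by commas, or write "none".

B strictly dominates A — P1: 10>2, P2: 8>7, P3: 12>6.
Nothing dominates B: A at P1 (10>2); C at P1 (10>7); D at P1 (10>9).
C: dominated, since B does at least as well everywhere (P1: 10>7, P2: 8>1, P3: 12>3).
D is not dominated — it holds its own against A at P1 (9>2); B at P3 (12=12); C at P1 (9>7).

A, C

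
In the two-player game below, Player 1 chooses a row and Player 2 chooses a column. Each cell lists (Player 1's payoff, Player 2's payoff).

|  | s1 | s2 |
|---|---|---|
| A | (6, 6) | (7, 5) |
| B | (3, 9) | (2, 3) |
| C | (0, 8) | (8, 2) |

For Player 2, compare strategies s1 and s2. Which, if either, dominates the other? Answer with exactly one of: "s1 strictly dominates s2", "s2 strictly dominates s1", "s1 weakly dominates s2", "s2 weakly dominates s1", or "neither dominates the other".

s1 strictly dominates s2

s1's payoffs vs s2's, by Player 1's action — A: 6>5, B: 9>3, C: 8>2.
Every comparison favours s1, so s1 strictly dominates s2.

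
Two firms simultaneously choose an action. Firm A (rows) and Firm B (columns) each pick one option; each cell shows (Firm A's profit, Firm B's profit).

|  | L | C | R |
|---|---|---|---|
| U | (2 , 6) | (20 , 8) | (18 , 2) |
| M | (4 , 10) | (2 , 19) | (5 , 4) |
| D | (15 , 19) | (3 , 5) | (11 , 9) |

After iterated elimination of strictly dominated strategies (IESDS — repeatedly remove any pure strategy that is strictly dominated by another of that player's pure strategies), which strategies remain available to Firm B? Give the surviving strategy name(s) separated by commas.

L, C

Row M is eliminated: D beats it against every remaining column (L: 15>4, C: 3>2, R: 11>5).
For Firm B, L strictly dominates R on the remaining rows (U: 6>2, D: 19>9); eliminate R.
Among the remaining strategies, none is strictly dominated by another pure strategy of the same player, so the elimination stops.
Surviving strategies — Firm A: {U, D}; Firm B: {L, C}.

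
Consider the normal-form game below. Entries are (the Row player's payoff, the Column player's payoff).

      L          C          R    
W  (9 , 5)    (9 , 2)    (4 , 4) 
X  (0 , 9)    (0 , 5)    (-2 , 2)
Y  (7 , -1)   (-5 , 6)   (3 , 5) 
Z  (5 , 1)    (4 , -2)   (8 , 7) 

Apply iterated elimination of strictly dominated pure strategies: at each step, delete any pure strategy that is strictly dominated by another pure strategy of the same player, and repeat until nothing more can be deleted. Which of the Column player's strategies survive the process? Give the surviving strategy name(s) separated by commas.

The Row player's strategy X is strictly dominated by W (L: 9>0, C: 9>0, R: 4>-2) and is removed.
The Row player's strategy Y is strictly dominated by W (L: 9>7, C: 9>-5, R: 4>3) and is removed.
For the Column player, L strictly dominates C on the remaining rows (W: 5>2, Z: 1>-2); eliminate C.
Among the remaining strategies, none is strictly dominated by another pure strategy of the same player, so the elimination stops.
Surviving strategies — the Row player: {W, Z}; the Column player: {L, R}.

L, R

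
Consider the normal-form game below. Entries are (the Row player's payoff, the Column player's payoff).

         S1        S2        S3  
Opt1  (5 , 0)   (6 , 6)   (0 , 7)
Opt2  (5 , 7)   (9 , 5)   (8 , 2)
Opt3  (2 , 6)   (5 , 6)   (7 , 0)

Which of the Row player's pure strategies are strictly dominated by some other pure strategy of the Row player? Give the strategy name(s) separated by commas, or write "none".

Opt1 is not dominated — it holds its own against Opt2 at S1 (5=5); Opt3 at S1 (5>2).
Nothing dominates Opt2: Opt1 at S1 (5=5); Opt3 at S1 (5>2).
Opt3: dominated, since Opt2 does at least as well everywhere (S1: 5>2, S2: 9>5, S3: 8>7).

Opt3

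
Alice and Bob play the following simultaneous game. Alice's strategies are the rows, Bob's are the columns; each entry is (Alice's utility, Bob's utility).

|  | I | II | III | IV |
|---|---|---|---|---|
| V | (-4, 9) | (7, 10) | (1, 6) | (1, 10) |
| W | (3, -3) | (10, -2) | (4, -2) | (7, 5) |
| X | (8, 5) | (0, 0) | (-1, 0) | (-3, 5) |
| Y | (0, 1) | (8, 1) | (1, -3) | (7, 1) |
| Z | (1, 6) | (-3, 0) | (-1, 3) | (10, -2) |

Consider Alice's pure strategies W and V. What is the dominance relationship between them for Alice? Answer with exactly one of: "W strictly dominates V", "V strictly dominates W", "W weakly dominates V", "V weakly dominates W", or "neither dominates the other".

Compare W to V across each choice by Bob: I: 3>-4, II: 10>7, III: 4>1, IV: 7>1.
W gives a strictly higher payoff against each choice by Bob, so W strictly dominates V.

W strictly dominates V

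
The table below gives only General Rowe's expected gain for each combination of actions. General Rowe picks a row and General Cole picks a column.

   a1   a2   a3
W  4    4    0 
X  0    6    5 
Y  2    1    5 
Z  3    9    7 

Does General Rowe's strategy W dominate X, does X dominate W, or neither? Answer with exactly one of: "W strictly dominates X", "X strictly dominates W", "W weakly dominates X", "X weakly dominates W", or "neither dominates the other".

neither dominates the other

Compare W to X across each opponent action: a1: 4>0, a2: 4<6, a3: 0<5.
W does better at a1 but worse at a2, a3; neither strategy dominates the other.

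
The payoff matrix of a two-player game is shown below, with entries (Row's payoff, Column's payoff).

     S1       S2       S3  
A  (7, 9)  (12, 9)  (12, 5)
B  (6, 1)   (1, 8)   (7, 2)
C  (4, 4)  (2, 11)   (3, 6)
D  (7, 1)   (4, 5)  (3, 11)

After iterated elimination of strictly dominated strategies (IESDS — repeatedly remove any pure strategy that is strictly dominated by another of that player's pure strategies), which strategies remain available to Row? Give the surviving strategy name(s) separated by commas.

A, D

For Row, A strictly dominates B on the remaining columns (S1: 7>6, S2: 12>1, S3: 12>7); eliminate B.
For Row, A strictly dominates C on the remaining columns (S1: 7>4, S2: 12>2, S3: 12>3); eliminate C.
Among the remaining strategies, none is strictly dominated by another pure strategy of the same player, so the elimination stops.
Surviving strategies — Row: {A, D}; Column: {S1, S2, S3}.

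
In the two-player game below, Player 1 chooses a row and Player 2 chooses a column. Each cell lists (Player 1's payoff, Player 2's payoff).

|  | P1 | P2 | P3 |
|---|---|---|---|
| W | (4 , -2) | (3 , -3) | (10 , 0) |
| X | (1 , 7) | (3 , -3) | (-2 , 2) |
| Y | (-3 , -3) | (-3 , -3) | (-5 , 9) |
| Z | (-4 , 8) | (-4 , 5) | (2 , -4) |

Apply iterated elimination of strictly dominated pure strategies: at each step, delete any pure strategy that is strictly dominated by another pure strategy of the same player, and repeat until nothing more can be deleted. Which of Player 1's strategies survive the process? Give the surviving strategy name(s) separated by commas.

For Player 1, W strictly dominates Y on the remaining columns (P1: 4>-3, P2: 3>-3, P3: 10>-5); eliminate Y.
For Player 1, W strictly dominates Z on the remaining columns (P1: 4>-4, P2: 3>-4, P3: 10>2); eliminate Z.
For Player 2, P1 strictly dominates P2 on the remaining rows (W: -2>-3, X: 7>-3); eliminate P2.
Row X is eliminated: W beats it against every remaining column (P1: 4>1, P3: 10>-2).
Column P1 is eliminated: P3 beats it against every remaining row (W: 0>-2).
Among the remaining strategies, none is strictly dominated by another pure strategy of the same player, so the elimination stops.
Surviving strategies — Player 1: {W}; Player 2: {P3}.

W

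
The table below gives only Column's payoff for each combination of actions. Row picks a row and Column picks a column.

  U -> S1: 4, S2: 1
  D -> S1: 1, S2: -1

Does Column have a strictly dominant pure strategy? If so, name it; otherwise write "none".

S1

S1 vs S2: U: 4>1, D: 1>-1.
S1 strictly beats every other strategy against every opponent action, so it is strictly dominant.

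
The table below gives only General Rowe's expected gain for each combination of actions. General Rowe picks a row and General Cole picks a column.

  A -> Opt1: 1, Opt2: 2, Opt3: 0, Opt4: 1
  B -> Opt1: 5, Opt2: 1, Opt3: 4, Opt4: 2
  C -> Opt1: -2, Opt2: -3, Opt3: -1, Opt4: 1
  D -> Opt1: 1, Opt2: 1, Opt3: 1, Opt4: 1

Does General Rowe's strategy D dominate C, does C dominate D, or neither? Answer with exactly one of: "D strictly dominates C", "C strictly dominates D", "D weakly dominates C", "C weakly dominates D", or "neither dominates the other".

Compare D to C across each opponent action: Opt1: 1>-2, Opt2: 1>-3, Opt3: 1>-1, Opt4: 1=1.
D is at least as good everywhere and strictly better somewhere (tied only at Opt4), so D weakly but not strictly dominates C.

D weakly dominates C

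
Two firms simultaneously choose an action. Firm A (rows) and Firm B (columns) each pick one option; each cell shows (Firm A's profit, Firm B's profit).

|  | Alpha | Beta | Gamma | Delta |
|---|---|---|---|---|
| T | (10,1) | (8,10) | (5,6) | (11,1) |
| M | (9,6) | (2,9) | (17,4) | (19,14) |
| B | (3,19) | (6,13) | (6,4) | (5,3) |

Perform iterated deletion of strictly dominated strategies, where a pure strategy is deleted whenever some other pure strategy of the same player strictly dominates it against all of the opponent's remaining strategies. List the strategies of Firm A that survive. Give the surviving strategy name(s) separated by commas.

For Firm B, Beta strictly dominates Gamma on the remaining rows (T: 10>6, M: 9>4, B: 13>4); eliminate Gamma.
Row B is eliminated: T beats it against every remaining column (Alpha: 10>3, Beta: 8>6, Delta: 11>5).
Column Alpha is eliminated: Beta beats it against every remaining row (T: 10>1, M: 9>6).
Among the remaining strategies, none is strictly dominated by another pure strategy of the same player, so the elimination stops.
Surviving strategies — Firm A: {T, M}; Firm B: {Beta, Delta}.

T, M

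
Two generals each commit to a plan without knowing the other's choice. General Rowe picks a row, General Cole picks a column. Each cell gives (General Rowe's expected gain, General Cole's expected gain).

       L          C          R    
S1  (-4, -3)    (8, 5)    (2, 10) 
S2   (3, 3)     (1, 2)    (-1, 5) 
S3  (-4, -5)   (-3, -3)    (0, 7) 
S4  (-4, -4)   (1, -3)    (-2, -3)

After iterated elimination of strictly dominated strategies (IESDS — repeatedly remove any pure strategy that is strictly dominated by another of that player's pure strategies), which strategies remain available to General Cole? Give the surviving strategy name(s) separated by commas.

General Cole's strategy L is strictly dominated by R (S1: 10>-3, S2: 5>3, S3: 7>-5, S4: -3>-4) and is removed.
Row S2 is eliminated: S1 beats it against every remaining column (C: 8>1, R: 2>-1).
For General Rowe, S1 strictly dominates S3 on the remaining columns (C: 8>-3, R: 2>0); eliminate S3.
General Rowe's strategy S4 is strictly dominated by S1 (C: 8>1, R: 2>-2) and is removed.
For General Cole, R strictly dominates C on the remaining rows (S1: 10>5); eliminate C.
Among the remaining strategies, none is strictly dominated by another pure strategy of the same player, so the elimination stops.
Surviving strategies — General Rowe: {S1}; General Cole: {R}.

R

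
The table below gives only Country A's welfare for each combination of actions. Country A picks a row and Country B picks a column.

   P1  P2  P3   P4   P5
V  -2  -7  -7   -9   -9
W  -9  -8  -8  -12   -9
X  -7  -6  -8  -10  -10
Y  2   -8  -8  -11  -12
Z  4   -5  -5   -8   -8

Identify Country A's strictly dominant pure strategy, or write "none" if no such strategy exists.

Z vs V: P1: 4>-2, P2: -5>-7, P3: -5>-7, P4: -8>-9, P5: -8>-9.
Z vs W: P1: 4>-9, P2: -5>-8, P3: -5>-8, P4: -8>-12, P5: -8>-9.
Z vs X: P1: 4>-7, P2: -5>-6, P3: -5>-8, P4: -8>-10, P5: -8>-10.
Z vs Y: P1: 4>2, P2: -5>-8, P3: -5>-8, P4: -8>-11, P5: -8>-12.
Z strictly beats every other strategy against every opponent action, so it is strictly dominant.

Z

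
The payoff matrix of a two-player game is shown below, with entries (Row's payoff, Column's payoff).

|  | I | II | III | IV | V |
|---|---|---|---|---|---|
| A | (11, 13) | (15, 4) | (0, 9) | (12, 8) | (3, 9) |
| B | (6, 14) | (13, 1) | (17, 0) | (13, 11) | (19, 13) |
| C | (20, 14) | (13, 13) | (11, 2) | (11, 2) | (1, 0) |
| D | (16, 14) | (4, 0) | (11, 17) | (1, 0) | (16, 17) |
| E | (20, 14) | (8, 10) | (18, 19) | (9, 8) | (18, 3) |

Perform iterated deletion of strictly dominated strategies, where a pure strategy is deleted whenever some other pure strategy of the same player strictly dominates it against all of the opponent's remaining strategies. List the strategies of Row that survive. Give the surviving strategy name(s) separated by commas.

C, E

Row D is eliminated: E beats it against every remaining column (I: 20>16, II: 8>4, III: 18>11, IV: 9>1, V: 18>16).
Column II is eliminated: I beats it against every remaining row (A: 13>4, B: 14>1, C: 14>13, E: 14>10).
For Column, I strictly dominates IV on the remaining rows (A: 13>8, B: 14>11, C: 14>2, E: 14>8); eliminate IV.
Row's strategy A is strictly dominated by E (I: 20>11, III: 18>0, V: 18>3) and is removed.
For Column, I strictly dominates V on the remaining rows (B: 14>13, C: 14>0, E: 14>3); eliminate V.
Row's strategy B is strictly dominated by E (I: 20>6, III: 18>17) and is removed.
Among the remaining strategies, none is strictly dominated by another pure strategy of the same player, so the elimination stops.
Surviving strategies — Row: {C, E}; Column: {I, III}.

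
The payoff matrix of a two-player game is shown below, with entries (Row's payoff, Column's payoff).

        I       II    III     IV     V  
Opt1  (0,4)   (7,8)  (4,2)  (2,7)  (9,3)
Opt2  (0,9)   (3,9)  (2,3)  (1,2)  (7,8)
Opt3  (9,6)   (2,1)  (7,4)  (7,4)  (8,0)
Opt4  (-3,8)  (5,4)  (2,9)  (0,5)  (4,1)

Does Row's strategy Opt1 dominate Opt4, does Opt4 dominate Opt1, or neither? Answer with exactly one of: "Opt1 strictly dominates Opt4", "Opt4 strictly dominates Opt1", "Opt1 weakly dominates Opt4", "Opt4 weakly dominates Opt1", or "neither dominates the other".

Opt1 strictly dominates Opt4

Compare Opt1 to Opt4 across every action of Column: I: 0>-3, II: 7>5, III: 4>2, IV: 2>0, V: 9>4.
Opt1 gives a strictly higher payoff against every action of Column, so Opt1 strictly dominates Opt4.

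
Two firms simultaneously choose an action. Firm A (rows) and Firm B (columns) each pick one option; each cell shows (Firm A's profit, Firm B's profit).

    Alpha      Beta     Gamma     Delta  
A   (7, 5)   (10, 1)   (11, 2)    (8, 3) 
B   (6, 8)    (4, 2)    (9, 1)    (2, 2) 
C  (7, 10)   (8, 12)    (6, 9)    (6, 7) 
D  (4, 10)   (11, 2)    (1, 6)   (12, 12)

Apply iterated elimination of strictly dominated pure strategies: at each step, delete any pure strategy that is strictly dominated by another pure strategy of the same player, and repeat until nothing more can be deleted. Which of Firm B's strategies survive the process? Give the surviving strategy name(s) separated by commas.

Row B is eliminated: A beats it against every remaining column (Alpha: 7>6, Beta: 10>4, Gamma: 11>9, Delta: 8>2).
Firm B's strategy Gamma is strictly dominated by Alpha (A: 5>2, C: 10>9, D: 10>6) and is removed.
Among the remaining strategies, none is strictly dominated by another pure strategy of the same player, so the elimination stops.
Surviving strategies — Firm A: {A, C, D}; Firm B: {Alpha, Beta, Delta}.

Alpha, Beta, Delta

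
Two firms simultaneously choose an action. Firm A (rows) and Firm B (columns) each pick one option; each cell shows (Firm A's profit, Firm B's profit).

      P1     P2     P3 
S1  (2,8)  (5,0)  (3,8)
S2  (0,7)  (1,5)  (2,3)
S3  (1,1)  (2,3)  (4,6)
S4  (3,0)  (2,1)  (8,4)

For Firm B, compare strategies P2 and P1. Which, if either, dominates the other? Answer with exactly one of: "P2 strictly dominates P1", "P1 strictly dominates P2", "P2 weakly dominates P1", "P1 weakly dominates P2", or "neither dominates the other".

Compare P2 to P1 across every action of Firm A: S1: 0<8, S2: 5<7, S3: 3>1, S4: 1>0.
P2 does better at S3, S4 but worse at S1, S2; neither strategy dominates the other.

neither dominates the other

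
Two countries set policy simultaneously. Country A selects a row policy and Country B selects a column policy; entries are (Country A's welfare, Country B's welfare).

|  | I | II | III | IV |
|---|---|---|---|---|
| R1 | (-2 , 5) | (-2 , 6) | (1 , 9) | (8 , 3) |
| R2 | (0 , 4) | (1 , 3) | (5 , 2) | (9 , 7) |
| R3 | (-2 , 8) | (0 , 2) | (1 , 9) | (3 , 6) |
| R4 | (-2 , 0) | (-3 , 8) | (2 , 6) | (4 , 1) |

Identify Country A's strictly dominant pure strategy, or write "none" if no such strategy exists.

R2 vs R1: I: 0>-2, II: 1>-2, III: 5>1, IV: 9>8.
R2 vs R3: I: 0>-2, II: 1>0, III: 5>1, IV: 9>3.
R2 vs R4: I: 0>-2, II: 1>-3, III: 5>2, IV: 9>4.
R2 strictly beats every other strategy against every opponent action, so it is strictly dominant.

R2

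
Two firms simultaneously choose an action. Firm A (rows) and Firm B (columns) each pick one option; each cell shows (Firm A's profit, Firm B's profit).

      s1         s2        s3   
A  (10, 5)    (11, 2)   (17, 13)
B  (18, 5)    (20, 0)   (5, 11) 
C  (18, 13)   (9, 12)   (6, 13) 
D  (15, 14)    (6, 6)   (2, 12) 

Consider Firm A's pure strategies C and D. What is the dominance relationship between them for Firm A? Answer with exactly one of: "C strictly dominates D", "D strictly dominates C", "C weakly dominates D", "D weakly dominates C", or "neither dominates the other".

C strictly dominates D

Compare C to D across each choice by Firm B: s1: 18>15, s2: 9>6, s3: 6>2.
C gives a strictly higher payoff against each choice by Firm B, so C strictly dominates D.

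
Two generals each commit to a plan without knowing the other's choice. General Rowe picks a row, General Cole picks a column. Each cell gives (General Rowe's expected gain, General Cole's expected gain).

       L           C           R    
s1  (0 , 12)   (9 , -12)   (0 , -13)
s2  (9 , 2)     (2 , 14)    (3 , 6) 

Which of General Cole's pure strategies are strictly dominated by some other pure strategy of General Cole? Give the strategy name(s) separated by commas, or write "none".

L is not dominated — it holds its own against C at s1 (12>-12); R at s1 (12>-13).
C is not dominated — it holds its own against L at s2 (14>2); R at s1 (-12>-13).
R is strictly dominated by C (s1: -12>-13, s2: 14>6).

R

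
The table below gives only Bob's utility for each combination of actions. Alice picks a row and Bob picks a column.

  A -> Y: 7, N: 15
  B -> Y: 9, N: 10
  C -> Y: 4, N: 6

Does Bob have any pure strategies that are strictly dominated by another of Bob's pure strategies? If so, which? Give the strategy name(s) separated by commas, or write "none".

Y

N strictly dominates Y — A: 15>7, B: 10>9, C: 6>4.
N is not dominated — it holds its own against Y at A (15>7).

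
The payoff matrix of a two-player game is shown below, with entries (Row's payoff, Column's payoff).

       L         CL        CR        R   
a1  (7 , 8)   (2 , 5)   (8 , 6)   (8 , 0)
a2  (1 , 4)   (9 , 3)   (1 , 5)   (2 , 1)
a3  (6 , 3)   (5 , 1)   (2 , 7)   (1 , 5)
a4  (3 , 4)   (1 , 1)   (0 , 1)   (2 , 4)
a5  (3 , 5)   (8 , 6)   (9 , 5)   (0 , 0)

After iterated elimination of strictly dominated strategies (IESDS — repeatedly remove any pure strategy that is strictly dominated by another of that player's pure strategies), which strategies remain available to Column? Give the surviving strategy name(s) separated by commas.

Row's strategy a4 is strictly dominated by a1 (L: 7>3, CL: 2>1, CR: 8>0, R: 8>2) and is removed.
Column's strategy R is strictly dominated by CR (a1: 6>0, a2: 5>1, a3: 7>5, a5: 5>0) and is removed.
Among the remaining strategies, none is strictly dominated by another pure strategy of the same player, so the elimination stops.
Surviving strategies — Row: {a1, a2, a3, a5}; Column: {L, CL, CR}.

L, CL, CR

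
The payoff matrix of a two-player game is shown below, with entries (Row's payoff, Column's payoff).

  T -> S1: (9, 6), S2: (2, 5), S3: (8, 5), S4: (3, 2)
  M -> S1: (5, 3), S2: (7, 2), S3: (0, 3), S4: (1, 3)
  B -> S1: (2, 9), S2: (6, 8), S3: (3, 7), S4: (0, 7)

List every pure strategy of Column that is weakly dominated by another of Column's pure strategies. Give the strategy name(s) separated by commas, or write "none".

S1: no other strategy beats it everywhere (S2 at T (6>5); S3 at T (6>5); S4 at T (6>2)).
S2: dominated, since S1 does at least as well everywhere (T: 6>5, M: 3>2, B: 9>8).
S3 is weakly dominated by S1 (T: 6>5, M: 3=3, B: 9>7).
S4 is weakly dominated by S1 (T: 6>2, M: 3=3, B: 9>7).

S2, S3, S4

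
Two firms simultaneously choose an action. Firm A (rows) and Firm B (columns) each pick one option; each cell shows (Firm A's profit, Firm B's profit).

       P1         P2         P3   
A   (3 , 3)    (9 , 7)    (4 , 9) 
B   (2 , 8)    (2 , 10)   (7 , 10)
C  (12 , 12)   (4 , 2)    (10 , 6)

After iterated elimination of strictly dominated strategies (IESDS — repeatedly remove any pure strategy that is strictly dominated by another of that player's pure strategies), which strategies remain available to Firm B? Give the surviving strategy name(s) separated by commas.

P1

Row B is eliminated: C beats it against every remaining column (P1: 12>2, P2: 4>2, P3: 10>7).
Column P2 is eliminated: P3 beats it against every remaining row (A: 9>7, C: 6>2).
Firm A's strategy A is strictly dominated by C (P1: 12>3, P3: 10>4) and is removed.
Firm B's strategy P3 is strictly dominated by P1 (C: 12>6) and is removed.
Among the remaining strategies, none is strictly dominated by another pure strategy of the same player, so the elimination stops.
Surviving strategies — Firm A: {C}; Firm B: {P1}.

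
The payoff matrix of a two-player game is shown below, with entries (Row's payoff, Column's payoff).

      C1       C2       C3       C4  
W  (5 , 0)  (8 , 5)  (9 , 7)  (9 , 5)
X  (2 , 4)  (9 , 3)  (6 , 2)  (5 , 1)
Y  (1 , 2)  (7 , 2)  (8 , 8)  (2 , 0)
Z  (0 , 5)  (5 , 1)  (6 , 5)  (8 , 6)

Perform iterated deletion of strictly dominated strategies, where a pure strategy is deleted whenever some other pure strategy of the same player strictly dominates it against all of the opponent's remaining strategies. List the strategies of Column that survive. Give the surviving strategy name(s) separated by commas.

For Row, W strictly dominates Y on the remaining columns (C1: 5>1, C2: 8>7, C3: 9>8, C4: 9>2); eliminate Y.
Row Z is eliminated: W beats it against every remaining column (C1: 5>0, C2: 8>5, C3: 9>6, C4: 9>8).
Column's strategy C4 is strictly dominated by C3 (W: 7>5, X: 2>1) and is removed.
Among the remaining strategies, none is strictly dominated by another pure strategy of the same player, so the elimination stops.
Surviving strategies — Row: {W, X}; Column: {C1, C2, C3}.

C1, C2, C3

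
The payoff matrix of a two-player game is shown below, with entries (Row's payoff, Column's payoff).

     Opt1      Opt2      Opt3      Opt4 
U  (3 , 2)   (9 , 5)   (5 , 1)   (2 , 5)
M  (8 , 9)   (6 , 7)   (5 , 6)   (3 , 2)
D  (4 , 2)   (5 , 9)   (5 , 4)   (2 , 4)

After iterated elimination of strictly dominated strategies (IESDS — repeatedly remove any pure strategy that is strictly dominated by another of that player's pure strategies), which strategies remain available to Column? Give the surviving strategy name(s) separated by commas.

Column Opt3 is eliminated: Opt2 beats it against every remaining row (U: 5>1, M: 7>6, D: 9>4).
For Row, M strictly dominates D on the remaining columns (Opt1: 8>4, Opt2: 6>5, Opt4: 3>2); eliminate D.
Among the remaining strategies, none is strictly dominated by another pure strategy of the same player, so the elimination stops.
Surviving strategies — Row: {U, M}; Column: {Opt1, Opt2, Opt4}.

Opt1, Opt2, Opt4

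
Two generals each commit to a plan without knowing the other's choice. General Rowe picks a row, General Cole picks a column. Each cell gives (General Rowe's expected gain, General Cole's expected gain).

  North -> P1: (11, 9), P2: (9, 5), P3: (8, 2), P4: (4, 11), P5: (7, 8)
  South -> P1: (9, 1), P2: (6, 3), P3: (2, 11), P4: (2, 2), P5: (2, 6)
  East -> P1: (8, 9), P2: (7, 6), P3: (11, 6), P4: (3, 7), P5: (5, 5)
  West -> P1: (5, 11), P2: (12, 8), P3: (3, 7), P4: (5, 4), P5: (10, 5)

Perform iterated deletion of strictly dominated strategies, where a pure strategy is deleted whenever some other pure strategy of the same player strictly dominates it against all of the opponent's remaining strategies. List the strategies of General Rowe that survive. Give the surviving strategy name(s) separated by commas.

General Rowe's strategy South is strictly dominated by North (P1: 11>9, P2: 9>6, P3: 8>2, P4: 4>2, P5: 7>2) and is removed.
General Cole's strategy P2 is strictly dominated by P1 (North: 9>5, East: 9>6, West: 11>8) and is removed.
Column P3 is eliminated: P1 beats it against every remaining row (North: 9>2, East: 9>6, West: 11>7).
General Rowe's strategy East is strictly dominated by North (P1: 11>8, P4: 4>3, P5: 7>5) and is removed.
Column P5 is eliminated: P1 beats it against every remaining row (North: 9>8, West: 11>5).
Among the remaining strategies, none is strictly dominated by another pure strategy of the same player, so the elimination stops.
Surviving strategies — General Rowe: {North, West}; General Cole: {P1, P4}.

North, West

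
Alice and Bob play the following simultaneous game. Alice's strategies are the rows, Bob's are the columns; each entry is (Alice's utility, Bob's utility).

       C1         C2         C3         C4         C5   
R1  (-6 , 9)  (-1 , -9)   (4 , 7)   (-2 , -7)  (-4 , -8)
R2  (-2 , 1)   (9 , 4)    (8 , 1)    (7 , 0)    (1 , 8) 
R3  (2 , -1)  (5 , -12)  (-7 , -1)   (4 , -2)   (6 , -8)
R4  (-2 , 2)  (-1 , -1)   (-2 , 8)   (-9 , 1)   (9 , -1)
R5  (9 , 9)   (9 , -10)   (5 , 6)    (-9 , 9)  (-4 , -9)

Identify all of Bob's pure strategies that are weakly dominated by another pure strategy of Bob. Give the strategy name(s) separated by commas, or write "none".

C1 is not dominated — it holds its own against C2 at R1 (9>-9); C3 at R1 (9>7); C4 at R1 (9>-7); C5 at R1 (9>-8).
C5 weakly dominates C2 — R1: -8>-9, R2: 8>4, R3: -8>-12, R4: -1=-1, R5: -9>-10.
C3 is not dominated — it holds its own against C1 at R4 (8>2); C2 at R1 (7>-9); C4 at R1 (7>-7); C5 at R1 (7>-8).
C4: dominated, since C1 does at least as well everywhere (R1: 9>-7, R2: 1>0, R3: -1>-2, R4: 2>1, R5: 9=9).
C5: no other strategy beats it everywhere (C1 at R2 (8>1); C2 at R1 (-8>-9); C3 at R2 (8>1); C4 at R2 (8>0)).

C2, C4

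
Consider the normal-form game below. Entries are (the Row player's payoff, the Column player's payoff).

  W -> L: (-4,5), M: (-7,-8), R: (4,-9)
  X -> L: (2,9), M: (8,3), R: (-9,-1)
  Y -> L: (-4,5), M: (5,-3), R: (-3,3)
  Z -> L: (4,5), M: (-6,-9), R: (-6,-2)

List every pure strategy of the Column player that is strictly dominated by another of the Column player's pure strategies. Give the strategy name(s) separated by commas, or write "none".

M, R

L: no other strategy beats it everywhere (M at W (5>-8); R at W (5>-9)).
L strictly dominates M — W: 5>-8, X: 9>3, Y: 5>-3, Z: 5>-9.
L strictly dominates R — W: 5>-9, X: 9>-1, Y: 5>3, Z: 5>-2.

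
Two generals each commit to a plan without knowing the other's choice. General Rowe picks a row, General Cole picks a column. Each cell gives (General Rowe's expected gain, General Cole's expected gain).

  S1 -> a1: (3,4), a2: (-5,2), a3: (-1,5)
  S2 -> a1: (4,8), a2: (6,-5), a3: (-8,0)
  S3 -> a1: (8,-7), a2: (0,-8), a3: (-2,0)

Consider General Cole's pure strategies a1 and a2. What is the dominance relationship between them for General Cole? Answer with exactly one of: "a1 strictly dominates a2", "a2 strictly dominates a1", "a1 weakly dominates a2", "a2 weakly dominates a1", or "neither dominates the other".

Compare a1 to a2 across every action of General Rowe: S1: 4>2, S2: 8>-5, S3: -7>-8.
a1 gives a strictly higher payoff against every action of General Rowe, so a1 strictly dominates a2.

a1 strictly dominates a2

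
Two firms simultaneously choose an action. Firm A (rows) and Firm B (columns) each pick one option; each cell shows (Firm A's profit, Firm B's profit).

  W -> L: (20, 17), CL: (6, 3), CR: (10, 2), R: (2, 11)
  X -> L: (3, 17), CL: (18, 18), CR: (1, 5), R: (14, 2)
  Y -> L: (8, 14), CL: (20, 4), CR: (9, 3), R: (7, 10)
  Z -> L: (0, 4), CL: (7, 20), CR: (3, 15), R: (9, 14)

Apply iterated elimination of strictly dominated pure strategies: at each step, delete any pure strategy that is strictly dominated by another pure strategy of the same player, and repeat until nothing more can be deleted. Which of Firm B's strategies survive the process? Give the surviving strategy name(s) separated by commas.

L

For Firm B, CL strictly dominates CR on the remaining rows (W: 3>2, X: 18>5, Y: 4>3, Z: 20>15); eliminate CR.
Firm A's strategy Z is strictly dominated by X (L: 3>0, CL: 18>7, R: 14>9) and is removed.
Firm B's strategy R is strictly dominated by L (W: 17>11, X: 17>2, Y: 14>10) and is removed.
Firm A's strategy X is strictly dominated by Y (L: 8>3, CL: 20>18) and is removed.
For Firm B, L strictly dominates CL on the remaining rows (W: 17>3, Y: 14>4); eliminate CL.
For Firm A, W strictly dominates Y on the remaining columns (L: 20>8); eliminate Y.
Among the remaining strategies, none is strictly dominated by another pure strategy of the same player, so the elimination stops.
Surviving strategies — Firm A: {W}; Firm B: {L}.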